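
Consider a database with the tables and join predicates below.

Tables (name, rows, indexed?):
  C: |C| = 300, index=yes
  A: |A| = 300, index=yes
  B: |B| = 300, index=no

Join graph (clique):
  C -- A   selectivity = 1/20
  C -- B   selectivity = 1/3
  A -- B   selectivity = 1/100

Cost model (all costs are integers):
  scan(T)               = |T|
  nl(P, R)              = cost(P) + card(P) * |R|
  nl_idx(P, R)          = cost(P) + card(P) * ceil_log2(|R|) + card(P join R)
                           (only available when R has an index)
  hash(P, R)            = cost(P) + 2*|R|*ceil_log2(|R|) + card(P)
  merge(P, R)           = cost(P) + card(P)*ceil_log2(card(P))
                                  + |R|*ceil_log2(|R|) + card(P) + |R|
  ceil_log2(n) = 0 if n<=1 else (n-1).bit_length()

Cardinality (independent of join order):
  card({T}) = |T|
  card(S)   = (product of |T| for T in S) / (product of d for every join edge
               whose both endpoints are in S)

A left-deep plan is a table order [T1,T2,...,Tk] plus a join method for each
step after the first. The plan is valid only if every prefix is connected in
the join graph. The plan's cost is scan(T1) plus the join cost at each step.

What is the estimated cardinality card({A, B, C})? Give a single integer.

4500

Tables in S: A(300), B(300), C(300)
Edges inside S: C-A(d=20), C-B(d=3), A-B(d=100)
numerator = 300 * 300 * 300 = 27000000
denominator = 20 * 3 * 100 = 6000
card(S) = 27000000 / 6000 = 4500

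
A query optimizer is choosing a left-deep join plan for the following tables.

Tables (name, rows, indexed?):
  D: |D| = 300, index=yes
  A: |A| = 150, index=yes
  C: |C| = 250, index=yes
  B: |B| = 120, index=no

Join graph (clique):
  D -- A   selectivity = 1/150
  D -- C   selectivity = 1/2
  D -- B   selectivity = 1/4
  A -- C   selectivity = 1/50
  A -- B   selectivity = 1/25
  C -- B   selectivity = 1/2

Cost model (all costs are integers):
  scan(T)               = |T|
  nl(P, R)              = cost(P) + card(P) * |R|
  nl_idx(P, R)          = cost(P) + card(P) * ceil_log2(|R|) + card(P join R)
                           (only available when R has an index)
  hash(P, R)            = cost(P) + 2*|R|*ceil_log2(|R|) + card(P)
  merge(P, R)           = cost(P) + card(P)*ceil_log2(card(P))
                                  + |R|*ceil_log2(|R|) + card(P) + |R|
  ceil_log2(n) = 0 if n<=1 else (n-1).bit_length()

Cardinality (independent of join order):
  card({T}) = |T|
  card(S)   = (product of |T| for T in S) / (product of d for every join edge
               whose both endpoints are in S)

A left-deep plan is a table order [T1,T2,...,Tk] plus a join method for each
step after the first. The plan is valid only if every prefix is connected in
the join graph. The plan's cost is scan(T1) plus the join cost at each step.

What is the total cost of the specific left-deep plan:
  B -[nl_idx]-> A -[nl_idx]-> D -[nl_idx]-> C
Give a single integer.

11970

step 1: scan B: cost=120, card=120
step 2: join A via nl_idx
    card(P join A) = 120*150/(25) = 720
    cost = 120 + 120*8 + 720 = 1800
step 3: join D via nl_idx
    card(P join D) = 720*300/(150*4) = 360
    cost = 1800 + 720*9 + 360 = 8640
step 4: join C via nl_idx
    card(P join C) = 360*250/(2*50*2) = 450
    cost = 8640 + 360*8 + 450 = 11970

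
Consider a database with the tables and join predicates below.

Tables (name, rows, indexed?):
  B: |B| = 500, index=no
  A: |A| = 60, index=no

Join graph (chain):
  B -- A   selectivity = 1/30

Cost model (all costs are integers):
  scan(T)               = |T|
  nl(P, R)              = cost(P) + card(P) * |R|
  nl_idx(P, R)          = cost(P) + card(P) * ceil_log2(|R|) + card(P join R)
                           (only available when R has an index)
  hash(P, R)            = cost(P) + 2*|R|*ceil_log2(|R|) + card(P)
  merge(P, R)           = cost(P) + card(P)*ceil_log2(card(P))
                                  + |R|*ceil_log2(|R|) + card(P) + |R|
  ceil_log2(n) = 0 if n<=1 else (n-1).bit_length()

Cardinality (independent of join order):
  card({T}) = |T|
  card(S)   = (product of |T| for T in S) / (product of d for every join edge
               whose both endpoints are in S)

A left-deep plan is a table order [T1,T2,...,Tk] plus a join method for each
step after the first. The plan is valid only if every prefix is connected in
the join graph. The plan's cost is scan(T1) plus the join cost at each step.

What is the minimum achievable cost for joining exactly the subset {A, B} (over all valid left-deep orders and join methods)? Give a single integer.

1720

Selinger DP over subsets of {A,B}:
  {B}: scan cost=500, card=500
  {A}: scan cost=60, card=60
  {AB}: card=1000; try (A,hash)→1720, (B,merge)→5480, (A,merge)→5920, (B,hash)→9120, (B,nl)→30060, (A,nl)→30500; best=1720 via (A,hash)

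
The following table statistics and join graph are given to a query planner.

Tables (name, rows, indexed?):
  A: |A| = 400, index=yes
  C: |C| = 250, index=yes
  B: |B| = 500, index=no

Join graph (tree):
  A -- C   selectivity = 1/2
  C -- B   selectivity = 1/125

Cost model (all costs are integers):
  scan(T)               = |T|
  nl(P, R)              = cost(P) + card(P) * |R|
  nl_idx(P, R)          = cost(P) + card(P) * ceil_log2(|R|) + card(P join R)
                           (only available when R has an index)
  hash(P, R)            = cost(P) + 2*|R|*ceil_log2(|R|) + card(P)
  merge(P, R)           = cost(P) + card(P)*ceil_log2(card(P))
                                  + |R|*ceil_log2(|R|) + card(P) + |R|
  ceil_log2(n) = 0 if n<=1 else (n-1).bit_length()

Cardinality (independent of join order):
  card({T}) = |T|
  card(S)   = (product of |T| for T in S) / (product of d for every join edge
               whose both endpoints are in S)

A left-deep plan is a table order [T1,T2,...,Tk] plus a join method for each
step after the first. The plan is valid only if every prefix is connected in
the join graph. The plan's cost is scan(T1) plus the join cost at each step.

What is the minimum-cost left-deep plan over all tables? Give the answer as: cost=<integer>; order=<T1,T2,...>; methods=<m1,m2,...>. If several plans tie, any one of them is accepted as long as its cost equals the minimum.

cost=13200; order=B,C,A; methods=hash,hash

Selinger DP (subsets sized 1..n):
  {A}: scan cost=400, card=400
  {C}: scan cost=250, card=250
  {B}: scan cost=500, card=500
  {AC}: card=50000; try (C,hash)→4800, (A,merge)→6500, (C,merge)→6650, (A,hash)→7700, (A,nl_idx)→52500, (C,nl_idx)→53600 …(+2); best=4800 via (C,hash)
  {BC}: card=1000; try (C,hash)→5000, (C,nl_idx)→5500, (B,merge)→7500, (C,merge)→7750, (B,hash)→9500, (B,nl)→125250 …(+1); best=5000 via (C,hash)
  {ABC}: card=200000; try (A,hash)→13200, (A,merge)→20000, (B,hash)→63800, (A,nl_idx)→214000, (A,nl)→405000, (B,merge)→859800 …(+1); best=13200 via (A,hash)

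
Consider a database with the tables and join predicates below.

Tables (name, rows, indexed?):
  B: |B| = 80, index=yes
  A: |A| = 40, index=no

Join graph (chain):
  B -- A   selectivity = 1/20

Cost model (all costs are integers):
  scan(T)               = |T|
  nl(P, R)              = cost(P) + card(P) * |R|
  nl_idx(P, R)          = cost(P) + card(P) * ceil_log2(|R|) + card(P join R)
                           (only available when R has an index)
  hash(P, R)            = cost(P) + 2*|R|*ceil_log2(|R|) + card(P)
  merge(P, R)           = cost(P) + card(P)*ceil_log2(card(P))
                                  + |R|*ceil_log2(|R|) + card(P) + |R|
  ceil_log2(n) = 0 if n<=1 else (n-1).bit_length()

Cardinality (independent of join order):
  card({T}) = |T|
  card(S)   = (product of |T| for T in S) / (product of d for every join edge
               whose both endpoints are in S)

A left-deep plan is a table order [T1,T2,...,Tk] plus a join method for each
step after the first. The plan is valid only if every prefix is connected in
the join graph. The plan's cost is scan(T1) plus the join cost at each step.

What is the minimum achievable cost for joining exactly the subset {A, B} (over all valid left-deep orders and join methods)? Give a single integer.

Selinger DP over subsets of {A,B}:
  {B}: scan cost=80, card=80
  {A}: scan cost=40, card=40
  {AB}: card=160; try (B,nl_idx)→480, (A,hash)→640, (B,merge)→960, (A,merge)→1000, (B,hash)→1200, (B,nl)→3240 …(+1); best=480 via (B,nl_idx)

480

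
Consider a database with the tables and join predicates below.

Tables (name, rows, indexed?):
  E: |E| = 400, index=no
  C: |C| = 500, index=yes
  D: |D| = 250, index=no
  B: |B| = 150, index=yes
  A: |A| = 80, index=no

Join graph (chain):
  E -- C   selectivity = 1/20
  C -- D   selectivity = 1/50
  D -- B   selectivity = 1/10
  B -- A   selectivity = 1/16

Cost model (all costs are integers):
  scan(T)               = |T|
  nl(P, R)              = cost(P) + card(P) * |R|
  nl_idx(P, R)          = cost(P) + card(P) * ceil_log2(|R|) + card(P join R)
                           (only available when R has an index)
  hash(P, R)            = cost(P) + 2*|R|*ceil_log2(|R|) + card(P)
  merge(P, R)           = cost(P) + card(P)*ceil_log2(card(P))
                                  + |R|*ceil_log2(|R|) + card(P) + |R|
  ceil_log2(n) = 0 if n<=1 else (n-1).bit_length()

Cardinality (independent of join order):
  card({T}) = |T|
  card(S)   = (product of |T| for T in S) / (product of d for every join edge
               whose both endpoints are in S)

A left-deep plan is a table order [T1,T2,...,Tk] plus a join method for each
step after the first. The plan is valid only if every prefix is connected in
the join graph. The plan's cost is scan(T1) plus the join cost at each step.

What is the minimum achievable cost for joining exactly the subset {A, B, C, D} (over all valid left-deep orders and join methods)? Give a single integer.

33920

Selinger DP over subsets of {A,B,C,D}:
  {C}: scan cost=500, card=500
  {D}: scan cost=250, card=250
  {B}: scan cost=150, card=150
  {A}: scan cost=80, card=80
  {CD}: card=2500; try (D,hash)→5000, (C,nl_idx)→5000, (C,merge)→7500, (D,merge)→7750, (C,hash)→9500, (C,nl)→125250 …(+1); best=5000 via (D,hash)
  {BD}: card=3750; try (B,hash)→2900, (D,merge)→3750, (B,merge)→3850, (D,hash)→4300, (B,nl_idx)→6000, (D,nl)→37650 …(+1); best=2900 via (B,hash)
  {AB}: card=750; try (A,hash)→1420, (B,nl_idx)→1470, (B,merge)→2070, (A,merge)→2140, (B,hash)→2560, (B,nl)→12080 …(+1); best=1420 via (A,hash)
  {BCD}: card=37500; try (B,hash)→9900, (C,hash)→15650, (B,merge)→38850, (C,merge)→56650, (B,nl_idx)→62500, (C,nl_idx)→74150 …(+2); best=9900 via (B,hash)
  {ABD}: card=18750; try (D,hash)→6170, (A,hash)→7770, (D,merge)→11920, (A,merge)→52290, (D,nl)→188920, (A,nl)→302900; best=6170 via (D,hash)
  {ABCD}: card=187500; try (C,hash)→33920, (A,hash)→48520, (C,merge)→311170, (C,nl_idx)→362420, (A,merge)→648040, (A,nl)→3009900 …(+1); best=33920 via (C,hash)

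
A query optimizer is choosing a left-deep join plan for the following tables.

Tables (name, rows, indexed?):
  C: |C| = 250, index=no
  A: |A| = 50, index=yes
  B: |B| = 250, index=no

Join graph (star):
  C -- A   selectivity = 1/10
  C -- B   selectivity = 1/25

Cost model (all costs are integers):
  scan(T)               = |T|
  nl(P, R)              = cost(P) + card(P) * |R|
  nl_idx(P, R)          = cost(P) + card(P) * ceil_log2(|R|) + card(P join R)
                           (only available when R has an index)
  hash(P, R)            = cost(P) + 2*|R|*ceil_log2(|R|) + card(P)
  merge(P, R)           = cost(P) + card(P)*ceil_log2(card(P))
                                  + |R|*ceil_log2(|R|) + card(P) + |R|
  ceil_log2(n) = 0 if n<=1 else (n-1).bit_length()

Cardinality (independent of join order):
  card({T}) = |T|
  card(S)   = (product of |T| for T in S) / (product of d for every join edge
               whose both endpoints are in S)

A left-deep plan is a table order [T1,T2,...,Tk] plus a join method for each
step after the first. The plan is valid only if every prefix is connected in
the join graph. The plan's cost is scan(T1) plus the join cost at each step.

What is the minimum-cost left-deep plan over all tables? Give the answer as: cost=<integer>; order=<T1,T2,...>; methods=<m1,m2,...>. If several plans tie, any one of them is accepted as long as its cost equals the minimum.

Selinger DP (subsets sized 1..n):
  {C}: scan cost=250, card=250
  {A}: scan cost=50, card=50
  {B}: scan cost=250, card=250
  {AC}: card=1250; try (A,hash)→1100, (C,merge)→2650, (A,merge)→2850, (A,nl_idx)→3000, (C,hash)→4100, (C,nl)→12550 …(+1); best=1100 via (A,hash)
  {BC}: card=2500; try (C,hash)→4500, (B,hash)→4500, (C,merge)→4750, (B,merge)→4750, (C,nl)→62750, (B,nl)→62750; best=4500 via (C,hash)
  {ABC}: card=12500; try (B,hash)→6350, (A,hash)→7600, (B,merge)→18350, (A,nl_idx)→32000, (A,merge)→37350, (A,nl)→129500 …(+1); best=6350 via (B,hash)

cost=6350; order=C,A,B; methods=hash,hash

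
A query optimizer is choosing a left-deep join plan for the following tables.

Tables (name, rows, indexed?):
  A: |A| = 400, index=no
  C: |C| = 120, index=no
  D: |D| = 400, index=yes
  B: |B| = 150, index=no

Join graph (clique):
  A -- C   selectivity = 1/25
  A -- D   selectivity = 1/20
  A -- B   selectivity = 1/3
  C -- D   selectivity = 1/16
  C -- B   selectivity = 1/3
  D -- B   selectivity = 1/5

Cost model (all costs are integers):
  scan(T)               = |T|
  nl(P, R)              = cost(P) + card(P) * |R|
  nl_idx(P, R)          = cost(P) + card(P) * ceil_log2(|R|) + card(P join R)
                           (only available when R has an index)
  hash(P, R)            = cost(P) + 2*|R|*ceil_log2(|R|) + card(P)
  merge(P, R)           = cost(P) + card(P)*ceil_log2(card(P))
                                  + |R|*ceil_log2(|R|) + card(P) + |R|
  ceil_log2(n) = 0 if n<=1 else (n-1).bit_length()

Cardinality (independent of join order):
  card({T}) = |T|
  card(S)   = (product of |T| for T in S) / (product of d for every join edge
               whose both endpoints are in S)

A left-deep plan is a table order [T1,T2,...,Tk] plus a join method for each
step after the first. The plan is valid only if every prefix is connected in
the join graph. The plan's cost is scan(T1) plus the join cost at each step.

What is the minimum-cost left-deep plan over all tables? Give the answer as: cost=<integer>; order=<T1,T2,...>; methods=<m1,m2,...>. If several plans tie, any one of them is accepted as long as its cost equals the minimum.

cost=16400; order=A,C,D,B; methods=hash,hash,hash

Selinger DP (subsets sized 1..n):
  {A}: scan cost=400, card=400
  {C}: scan cost=120, card=120
  {D}: scan cost=400, card=400
  {B}: scan cost=150, card=150
  {AC}: card=1920; try (C,hash)→2480, (A,merge)→5080, (C,merge)→5360, (A,hash)→7440, (A,nl)→48120, (C,nl)→48400; best=2480 via (C,hash)
  {AD}: card=8000; try (D,hash)→8000, (A,hash)→8000, (D,merge)→8400, (A,merge)→8400, (D,nl_idx)→12000, (D,nl)→160400 …(+1); best=8000 via (D,hash)
  {AB}: card=20000; try (B,hash)→3200, (A,merge)→5500, (B,merge)→5750, (A,hash)→7500, (A,nl)→60150, (B,nl)→60400; best=3200 via (B,hash)
  {CD}: card=3000; try (C,hash)→2480, (D,nl_idx)→4200, (D,merge)→5080, (C,merge)→5360, (D,hash)→7440, (D,nl)→48120 …(+1); best=2480 via (C,hash)
  {BC}: card=6000; try (C,hash)→1980, (B,merge)→2430, (C,merge)→2460, (B,hash)→2640, (B,nl)→18120, (C,nl)→18150; best=1980 via (C,hash)
  {BD}: card=12000; try (B,hash)→3200, (D,merge)→5500, (B,merge)→5750, (D,hash)→7500, (D,nl_idx)→13500, (D,nl)→60150 …(+1); best=3200 via (B,hash)
  {ACD}: card=2400; try (D,hash)→11600, (A,hash)→12680, (C,hash)→17680, (D,nl_idx)→22160, (D,merge)→29520, (A,merge)→45480 …(+4); best=11600 via (D,hash)
  {ABC}: card=32000; try (B,hash)→6800, (A,hash)→15180, (C,hash)→24880, (B,merge)→26870, (A,merge)→89980, (B,nl)→290480 …(+3); best=6800 via (B,hash)
  {ABD}: card=80000; try (B,hash)→18400, (A,hash)→22400, (D,hash)→30400, (B,merge)→121350, (A,merge)→187200, (D,nl_idx)→263200 …(+4); best=18400 via (B,hash)
  {BCD}: card=30000; try (B,hash)→7880, (D,hash)→15180, (C,hash)→16880, (B,merge)→42830, (D,nl_idx)→85980, (D,merge)→89980 …(+4); best=7880 via (B,hash)
  {ABCD}: card=8000; try (B,hash)→16400, (B,merge)→44150, (A,hash)→45080, (D,hash)→46000, (C,hash)→100080, (D,nl_idx)→302800 …(+7); best=16400 via (B,hash)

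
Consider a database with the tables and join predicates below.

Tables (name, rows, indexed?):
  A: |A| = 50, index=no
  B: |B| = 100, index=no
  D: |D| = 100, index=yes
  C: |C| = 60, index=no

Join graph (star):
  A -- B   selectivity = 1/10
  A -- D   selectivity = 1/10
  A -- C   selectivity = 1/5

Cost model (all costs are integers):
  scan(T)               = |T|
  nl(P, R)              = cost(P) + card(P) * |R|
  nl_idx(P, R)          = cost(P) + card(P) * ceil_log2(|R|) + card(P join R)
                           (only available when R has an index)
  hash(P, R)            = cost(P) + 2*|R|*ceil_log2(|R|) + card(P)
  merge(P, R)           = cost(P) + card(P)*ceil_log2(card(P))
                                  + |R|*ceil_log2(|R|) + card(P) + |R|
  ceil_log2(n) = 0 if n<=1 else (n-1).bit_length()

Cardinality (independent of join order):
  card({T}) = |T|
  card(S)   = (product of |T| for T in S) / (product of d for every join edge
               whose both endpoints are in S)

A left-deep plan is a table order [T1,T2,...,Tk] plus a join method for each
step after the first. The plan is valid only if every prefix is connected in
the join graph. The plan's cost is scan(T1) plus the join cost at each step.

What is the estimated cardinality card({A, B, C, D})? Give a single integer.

60000

Tables in S: A(50), B(100), C(60), D(100)
Edges inside S: A-B(d=10), A-D(d=10), A-C(d=5)
numerator = 50 * 100 * 60 * 100 = 30000000
denominator = 10 * 10 * 5 = 500
card(S) = 30000000 / 500 = 60000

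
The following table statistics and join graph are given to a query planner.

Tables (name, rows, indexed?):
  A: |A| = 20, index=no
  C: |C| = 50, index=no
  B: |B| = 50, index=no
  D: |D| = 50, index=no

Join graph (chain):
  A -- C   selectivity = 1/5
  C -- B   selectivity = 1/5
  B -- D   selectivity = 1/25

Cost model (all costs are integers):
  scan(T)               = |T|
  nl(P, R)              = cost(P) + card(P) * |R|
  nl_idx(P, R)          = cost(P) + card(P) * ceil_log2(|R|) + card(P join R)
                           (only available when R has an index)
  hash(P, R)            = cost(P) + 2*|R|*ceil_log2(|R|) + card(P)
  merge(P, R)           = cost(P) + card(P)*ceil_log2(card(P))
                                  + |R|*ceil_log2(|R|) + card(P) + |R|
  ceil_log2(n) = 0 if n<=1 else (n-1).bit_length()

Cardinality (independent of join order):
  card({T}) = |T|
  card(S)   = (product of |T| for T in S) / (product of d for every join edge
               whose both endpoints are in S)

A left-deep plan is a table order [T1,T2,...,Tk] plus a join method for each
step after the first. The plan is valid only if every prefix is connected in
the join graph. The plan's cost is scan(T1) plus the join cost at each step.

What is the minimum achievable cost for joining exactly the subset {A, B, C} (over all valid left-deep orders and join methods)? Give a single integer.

1100

Selinger DP over subsets of {A,B,C}:
  {A}: scan cost=20, card=20
  {C}: scan cost=50, card=50
  {B}: scan cost=50, card=50
  {AC}: card=200; try (A,hash)→300, (C,merge)→490, (A,merge)→520, (C,hash)→640, (C,nl)→1020, (A,nl)→1050; best=300 via (A,hash)
  {BC}: card=500; try (C,hash)→700, (B,hash)→700, (C,merge)→750, (B,merge)→750, (C,nl)→2550, (B,nl)→2550; best=700 via (C,hash)
  {ABC}: card=2000; try (B,hash)→1100, (A,hash)→1400, (B,merge)→2450, (A,merge)→5820, (B,nl)→10300, (A,nl)→10700; best=1100 via (B,hash)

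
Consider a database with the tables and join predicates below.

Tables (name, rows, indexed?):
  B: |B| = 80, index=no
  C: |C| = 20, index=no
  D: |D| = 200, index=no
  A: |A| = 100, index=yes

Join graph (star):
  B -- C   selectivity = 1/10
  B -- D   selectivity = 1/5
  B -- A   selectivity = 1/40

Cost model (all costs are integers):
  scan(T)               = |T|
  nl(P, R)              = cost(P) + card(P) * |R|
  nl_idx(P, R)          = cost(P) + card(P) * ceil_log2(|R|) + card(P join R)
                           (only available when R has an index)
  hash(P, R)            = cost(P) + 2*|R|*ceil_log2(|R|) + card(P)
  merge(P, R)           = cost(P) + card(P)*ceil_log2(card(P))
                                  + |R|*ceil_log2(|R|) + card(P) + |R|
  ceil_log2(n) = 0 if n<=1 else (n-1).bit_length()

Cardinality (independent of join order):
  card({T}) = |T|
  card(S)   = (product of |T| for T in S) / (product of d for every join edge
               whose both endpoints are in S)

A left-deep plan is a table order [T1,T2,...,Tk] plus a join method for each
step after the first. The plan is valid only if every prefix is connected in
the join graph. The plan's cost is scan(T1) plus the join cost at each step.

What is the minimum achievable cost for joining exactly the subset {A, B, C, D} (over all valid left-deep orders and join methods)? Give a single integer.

Selinger DP over subsets of {A,B,C,D}:
  {B}: scan cost=80, card=80
  {C}: scan cost=20, card=20
  {D}: scan cost=200, card=200
  {A}: scan cost=100, card=100
  {BC}: card=160; try (C,hash)→360, (B,merge)→780, (C,merge)→840, (B,hash)→1160, (B,nl)→1620, (C,nl)→1680; best=360 via (C,hash)
  {BD}: card=3200; try (B,hash)→1520, (D,merge)→2520, (B,merge)→2640, (D,hash)→3360, (D,nl)→16080, (B,nl)→16200; best=1520 via (B,hash)
  {AB}: card=200; try (A,nl_idx)→840, (B,hash)→1320, (A,merge)→1520, (B,merge)→1540, (A,hash)→1560, (A,nl)→8080 …(+1); best=840 via (A,nl_idx)
  {BCD}: card=6400; try (D,merge)→3600, (D,hash)→3720, (C,hash)→4920, (D,nl)→32360, (C,merge)→43240, (C,nl)→65520; best=3600 via (D,merge)
  {ABC}: card=400; try (C,hash)→1240, (A,nl_idx)→1880, (A,hash)→1920, (A,merge)→2600, (C,merge)→2760, (C,nl)→4840 …(+1); best=1240 via (C,hash)
  {ABD}: card=8000; try (D,hash)→4240, (D,merge)→4440, (A,hash)→6120, (A,nl_idx)→31920, (D,nl)→40840, (A,merge)→43920 …(+1); best=4240 via (D,hash)
  {ABCD}: card=16000; try (D,hash)→4840, (D,merge)→7040, (A,hash)→11400, (C,hash)→12440, (A,nl_idx)→64400, (D,nl)→81240 …(+4); best=4840 via (D,hash)

4840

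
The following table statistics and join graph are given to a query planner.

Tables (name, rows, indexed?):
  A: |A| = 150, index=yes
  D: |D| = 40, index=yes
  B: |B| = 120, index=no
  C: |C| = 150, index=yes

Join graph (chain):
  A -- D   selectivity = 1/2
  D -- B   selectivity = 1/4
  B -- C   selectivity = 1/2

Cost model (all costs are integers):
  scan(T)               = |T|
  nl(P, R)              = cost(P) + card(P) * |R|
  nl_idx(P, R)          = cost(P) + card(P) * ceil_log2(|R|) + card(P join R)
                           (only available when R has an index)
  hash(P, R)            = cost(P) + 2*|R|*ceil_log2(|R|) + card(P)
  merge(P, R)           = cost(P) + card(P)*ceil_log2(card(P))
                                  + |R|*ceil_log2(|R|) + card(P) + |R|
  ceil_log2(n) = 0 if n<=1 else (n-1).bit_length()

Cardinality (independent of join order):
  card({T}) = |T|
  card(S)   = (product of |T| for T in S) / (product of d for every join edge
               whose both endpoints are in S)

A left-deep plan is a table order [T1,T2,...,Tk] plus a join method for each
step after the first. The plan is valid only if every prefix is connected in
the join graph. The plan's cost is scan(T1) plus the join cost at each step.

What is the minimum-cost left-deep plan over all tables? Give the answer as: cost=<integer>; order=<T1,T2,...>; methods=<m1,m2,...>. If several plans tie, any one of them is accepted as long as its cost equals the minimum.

cost=96720; order=B,D,A,C; methods=hash,hash,hash

Selinger DP (subsets sized 1..n):
  {A}: scan cost=150, card=150
  {D}: scan cost=40, card=40
  {B}: scan cost=120, card=120
  {C}: scan cost=150, card=150
  {AD}: card=3000; try (D,hash)→780, (A,merge)→1670, (D,merge)→1780, (A,hash)→2480, (A,nl_idx)→3360, (D,nl_idx)→4050 …(+2); best=780 via (D,hash)
  {BD}: card=1200; try (D,hash)→720, (B,merge)→1280, (D,merge)→1360, (B,hash)→1760, (D,nl_idx)→2040, (B,nl)→4840 …(+1); best=720 via (D,hash)
  {BC}: card=9000; try (B,hash)→1980, (C,merge)→2430, (B,merge)→2460, (C,hash)→2640, (C,nl_idx)→10080, (C,nl)→18120 …(+1); best=1980 via (B,hash)
  {ABD}: card=90000; try (A,hash)→4320, (B,hash)→5460, (A,merge)→16470, (B,merge)→40740, (A,nl_idx)→100320, (A,nl)→180720 …(+1); best=4320 via (A,hash)
  {BCD}: card=90000; try (C,hash)→4320, (D,hash)→11460, (C,merge)→16470, (C,nl_idx)→100320, (D,merge)→137260, (D,nl_idx)→145980 …(+2); best=4320 via (C,hash)
  {ABCD}: card=6750000; try (C,hash)→96720, (A,hash)→96720, (C,merge)→1625670, (A,merge)→1625670, (C,nl_idx)→7474320, (A,nl_idx)→7474320 …(+2); best=96720 via (C,hash)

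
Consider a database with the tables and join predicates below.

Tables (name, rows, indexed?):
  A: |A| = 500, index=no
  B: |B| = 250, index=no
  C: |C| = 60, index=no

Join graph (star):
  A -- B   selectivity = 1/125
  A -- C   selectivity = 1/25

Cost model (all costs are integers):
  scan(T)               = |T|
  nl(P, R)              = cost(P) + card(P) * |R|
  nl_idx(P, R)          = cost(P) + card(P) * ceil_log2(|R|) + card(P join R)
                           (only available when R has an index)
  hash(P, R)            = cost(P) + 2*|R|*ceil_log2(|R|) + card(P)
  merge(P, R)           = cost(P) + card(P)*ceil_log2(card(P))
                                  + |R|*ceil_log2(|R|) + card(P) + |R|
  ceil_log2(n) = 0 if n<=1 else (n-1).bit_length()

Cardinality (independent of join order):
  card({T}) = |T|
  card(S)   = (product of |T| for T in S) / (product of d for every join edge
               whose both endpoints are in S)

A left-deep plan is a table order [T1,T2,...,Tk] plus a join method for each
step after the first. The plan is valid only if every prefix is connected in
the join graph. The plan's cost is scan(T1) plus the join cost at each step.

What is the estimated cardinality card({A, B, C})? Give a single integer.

Tables in S: A(500), B(250), C(60)
Edges inside S: A-B(d=125), A-C(d=25)
numerator = 500 * 250 * 60 = 7500000
denominator = 125 * 25 = 3125
card(S) = 7500000 / 3125 = 2400

2400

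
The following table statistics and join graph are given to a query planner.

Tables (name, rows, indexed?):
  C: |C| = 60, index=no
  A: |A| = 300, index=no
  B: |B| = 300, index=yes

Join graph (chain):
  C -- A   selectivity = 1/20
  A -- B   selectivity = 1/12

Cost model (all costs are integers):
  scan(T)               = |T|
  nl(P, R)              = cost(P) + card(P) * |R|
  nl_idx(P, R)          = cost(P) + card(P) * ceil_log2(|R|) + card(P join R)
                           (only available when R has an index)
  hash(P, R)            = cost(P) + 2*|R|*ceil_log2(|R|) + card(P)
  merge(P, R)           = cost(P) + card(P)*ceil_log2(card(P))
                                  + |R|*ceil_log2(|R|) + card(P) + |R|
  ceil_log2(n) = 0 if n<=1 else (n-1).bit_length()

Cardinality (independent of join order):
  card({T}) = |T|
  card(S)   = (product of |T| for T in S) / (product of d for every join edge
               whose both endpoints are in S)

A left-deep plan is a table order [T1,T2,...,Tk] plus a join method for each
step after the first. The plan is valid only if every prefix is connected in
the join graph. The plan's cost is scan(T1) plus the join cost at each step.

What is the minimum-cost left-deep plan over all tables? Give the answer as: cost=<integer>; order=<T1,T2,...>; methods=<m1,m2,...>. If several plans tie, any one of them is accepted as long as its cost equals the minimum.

Selinger DP (subsets sized 1..n):
  {C}: scan cost=60, card=60
  {A}: scan cost=300, card=300
  {B}: scan cost=300, card=300
  {AC}: card=900; try (C,hash)→1320, (A,merge)→3480, (C,merge)→3720, (A,hash)→5520, (A,nl)→18060, (C,nl)→18300; best=1320 via (C,hash)
  {AB}: card=7500; try (B,hash)→6000, (A,hash)→6000, (B,merge)→6300, (A,merge)→6300, (B,nl_idx)→10500, (B,nl)→90300 …(+1); best=6000 via (B,hash)
  {ABC}: card=22500; try (B,hash)→7620, (C,hash)→14220, (B,merge)→14220, (B,nl_idx)→31920, (C,merge)→111420, (B,nl)→271320 …(+1); best=7620 via (B,hash)

cost=7620; order=A,C,B; methods=hash,hash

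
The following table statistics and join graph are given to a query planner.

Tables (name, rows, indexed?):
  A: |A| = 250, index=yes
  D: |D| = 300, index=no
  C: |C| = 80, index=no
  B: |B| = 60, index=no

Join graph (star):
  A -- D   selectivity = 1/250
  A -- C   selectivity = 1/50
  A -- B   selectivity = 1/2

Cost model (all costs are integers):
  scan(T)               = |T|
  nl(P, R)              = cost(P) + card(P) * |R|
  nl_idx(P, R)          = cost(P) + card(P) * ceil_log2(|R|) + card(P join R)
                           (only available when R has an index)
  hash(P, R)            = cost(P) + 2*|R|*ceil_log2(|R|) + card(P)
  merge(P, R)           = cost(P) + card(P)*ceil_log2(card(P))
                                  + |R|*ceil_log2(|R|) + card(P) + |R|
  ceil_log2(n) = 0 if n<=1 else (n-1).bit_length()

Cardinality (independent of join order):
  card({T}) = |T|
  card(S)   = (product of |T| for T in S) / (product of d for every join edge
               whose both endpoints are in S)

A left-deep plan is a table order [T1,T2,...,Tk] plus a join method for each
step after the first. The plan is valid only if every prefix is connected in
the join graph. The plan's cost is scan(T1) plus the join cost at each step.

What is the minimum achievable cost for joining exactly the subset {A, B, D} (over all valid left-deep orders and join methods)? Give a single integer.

4020

Selinger DP over subsets of {A,B,D}:
  {A}: scan cost=250, card=250
  {D}: scan cost=300, card=300
  {B}: scan cost=60, card=60
  {AD}: card=300; try (A,nl_idx)→3000, (A,hash)→4600, (D,merge)→5500, (A,merge)→5550, (D,hash)→5900, (D,nl)→75250 …(+1); best=3000 via (A,nl_idx)
  {AB}: card=7500; try (B,hash)→1220, (A,merge)→2730, (B,merge)→2920, (A,hash)→4120, (A,nl_idx)→8040, (A,nl)→15060 …(+1); best=1220 via (B,hash)
  {ABD}: card=9000; try (B,hash)→4020, (B,merge)→6420, (D,hash)→14120, (B,nl)→21000, (D,merge)→109220, (D,nl)→2251220; best=4020 via (B,hash)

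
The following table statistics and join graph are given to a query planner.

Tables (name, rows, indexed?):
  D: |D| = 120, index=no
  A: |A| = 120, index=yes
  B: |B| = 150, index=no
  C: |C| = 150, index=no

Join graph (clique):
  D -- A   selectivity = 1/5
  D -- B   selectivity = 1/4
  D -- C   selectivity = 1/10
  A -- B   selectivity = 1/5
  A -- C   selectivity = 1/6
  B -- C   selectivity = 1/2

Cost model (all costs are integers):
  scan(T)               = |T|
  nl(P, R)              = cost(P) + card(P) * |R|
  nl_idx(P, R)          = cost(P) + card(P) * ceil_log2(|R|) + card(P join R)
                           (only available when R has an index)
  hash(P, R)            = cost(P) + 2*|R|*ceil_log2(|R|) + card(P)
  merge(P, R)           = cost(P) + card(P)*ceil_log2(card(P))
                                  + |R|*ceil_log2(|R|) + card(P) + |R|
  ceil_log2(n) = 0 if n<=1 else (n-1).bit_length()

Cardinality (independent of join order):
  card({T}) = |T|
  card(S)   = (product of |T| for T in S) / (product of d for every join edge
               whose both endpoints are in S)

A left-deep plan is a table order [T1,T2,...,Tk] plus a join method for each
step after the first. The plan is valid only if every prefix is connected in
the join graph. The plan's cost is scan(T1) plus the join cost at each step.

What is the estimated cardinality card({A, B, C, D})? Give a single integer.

27000

Tables in S: A(120), B(150), C(150), D(120)
Edges inside S: D-A(d=5), D-B(d=4), D-C(d=10), A-B(d=5), A-C(d=6), B-C(d=2)
numerator = 120 * 150 * 150 * 120 = 324000000
denominator = 5 * 4 * 10 * 5 * 6 * 2 = 12000
card(S) = 324000000 / 12000 = 27000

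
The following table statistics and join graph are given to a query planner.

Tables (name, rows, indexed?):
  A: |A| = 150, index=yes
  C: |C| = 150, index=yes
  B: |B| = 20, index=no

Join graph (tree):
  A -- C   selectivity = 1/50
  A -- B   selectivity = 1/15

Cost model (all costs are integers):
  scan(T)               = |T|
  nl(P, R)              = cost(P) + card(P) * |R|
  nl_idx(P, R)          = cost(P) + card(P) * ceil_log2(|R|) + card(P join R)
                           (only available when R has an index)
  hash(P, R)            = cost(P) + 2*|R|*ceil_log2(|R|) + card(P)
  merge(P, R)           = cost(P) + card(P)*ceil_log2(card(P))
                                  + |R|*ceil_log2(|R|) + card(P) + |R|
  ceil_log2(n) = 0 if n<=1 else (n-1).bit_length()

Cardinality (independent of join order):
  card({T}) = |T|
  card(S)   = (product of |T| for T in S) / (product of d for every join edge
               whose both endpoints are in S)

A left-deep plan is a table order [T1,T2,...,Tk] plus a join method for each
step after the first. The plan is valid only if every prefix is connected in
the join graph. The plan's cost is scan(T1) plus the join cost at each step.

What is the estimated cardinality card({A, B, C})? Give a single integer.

Tables in S: A(150), B(20), C(150)
Edges inside S: A-C(d=50), A-B(d=15)
numerator = 150 * 20 * 150 = 450000
denominator = 50 * 15 = 750
card(S) = 450000 / 750 = 600

600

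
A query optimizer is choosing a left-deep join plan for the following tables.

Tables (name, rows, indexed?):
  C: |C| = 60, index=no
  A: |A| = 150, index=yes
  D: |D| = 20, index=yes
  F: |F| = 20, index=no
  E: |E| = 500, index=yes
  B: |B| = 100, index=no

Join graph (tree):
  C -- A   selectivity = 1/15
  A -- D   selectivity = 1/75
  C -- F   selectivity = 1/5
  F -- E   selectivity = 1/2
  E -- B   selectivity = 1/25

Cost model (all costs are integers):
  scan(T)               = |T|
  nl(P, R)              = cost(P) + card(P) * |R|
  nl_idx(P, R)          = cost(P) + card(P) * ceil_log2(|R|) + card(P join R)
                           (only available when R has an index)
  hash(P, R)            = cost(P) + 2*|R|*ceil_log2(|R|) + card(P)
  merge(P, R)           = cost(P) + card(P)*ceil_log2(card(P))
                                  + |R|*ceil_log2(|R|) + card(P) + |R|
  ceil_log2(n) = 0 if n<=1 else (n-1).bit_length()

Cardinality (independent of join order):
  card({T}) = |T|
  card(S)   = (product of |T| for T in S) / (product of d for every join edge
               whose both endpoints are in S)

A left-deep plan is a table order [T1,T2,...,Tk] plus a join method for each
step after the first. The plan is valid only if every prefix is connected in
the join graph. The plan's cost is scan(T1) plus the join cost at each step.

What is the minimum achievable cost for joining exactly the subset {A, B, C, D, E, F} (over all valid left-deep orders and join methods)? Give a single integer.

Selinger DP over subsets of {A,B,C,D,E,F}:
  {C}: scan cost=60, card=60
  {A}: scan cost=150, card=150
  {D}: scan cost=20, card=20
  {F}: scan cost=20, card=20
  {E}: scan cost=500, card=500
  {B}: scan cost=100, card=100
  {AC}: card=600; try (C,hash)→1020, (A,nl_idx)→1140, (A,merge)→1830, (C,merge)→1920, (A,hash)→2520, (A,nl)→9060 …(+1); best=1020 via (C,hash)
  {CF}: card=240; try (F,hash)→320, (C,merge)→560, (F,merge)→600, (C,hash)→760, (C,nl)→1220, (F,nl)→1260; best=320 via (F,hash)
  {AD}: card=40; try (A,nl_idx)→220, (D,hash)→500, (D,nl_idx)→940, (A,merge)→1490, (D,merge)→1620, (A,hash)→2440 …(+2); best=220 via (A,nl_idx)
  {EF}: card=5000; try (F,hash)→1200, (E,merge)→5140, (E,nl_idx)→5200, (F,merge)→5620, (E,hash)→9040, (E,nl)→10020 …(+1); best=1200 via (F,hash)
  {BE}: card=2000; try (B,hash)→2400, (E,nl_idx)→3000, (E,merge)→5900, (B,merge)→6300, (E,hash)→9200, (E,nl)→50100 …(+1); best=2400 via (B,hash)
  {ACD}: card=160; try (C,merge)→920, (C,hash)→980, (D,hash)→1820, (C,nl)→2620, (D,nl_idx)→4180, (D,merge)→7740 …(+1); best=920 via (C,merge)
  {ACF}: card=2400; try (F,hash)→1820, (A,hash)→2960, (A,merge)→3830, (A,nl_idx)→4640, (F,merge)→7740, (F,nl)→13020 …(+1); best=1820 via (F,hash)
  {CEF}: card=60000; try (C,hash)→6920, (E,merge)→7480, (E,hash)→9560, (E,nl_idx)→62480, (C,merge)→71620, (E,nl)→120320 …(+1); best=6920 via (C,hash)
  {BEF}: card=20000; try (F,hash)→4600, (B,hash)→7600, (F,merge)→26520, (F,nl)→42400, (B,merge)→72000, (B,nl)→501200; best=4600 via (F,hash)
  {ACDF}: card=640; try (F,hash)→1280, (F,merge)→2480, (F,nl)→4120, (D,hash)→4420, (D,nl_idx)→14460, (D,merge)→33140 …(+1); best=1280 via (F,hash)
  {ACEF}: card=600000; try (E,hash)→13220, (E,merge)→38020, (A,hash)→69320, (E,nl_idx)→623420, (A,merge)→1028270, (A,nl_idx)→1086920 …(+2); best=13220 via (E,hash)
  {BCEF}: card=240000; try (C,hash)→25320, (B,hash)→68320, (C,merge)→325020, (B,merge)→1027720, (C,nl)→1204600, (B,nl)→6006920; best=25320 via (C,hash)
  {ACDEF}: card=160000; try (E,hash)→10920, (E,merge)→13320, (E,nl_idx)→167040, (E,nl)→321280, (D,hash)→613420, (D,nl_idx)→3173220 …(+2); best=10920 via (E,hash)
  {ABCEF}: card=2400000; try (A,hash)→267720, (B,hash)→614620, (A,nl_idx)→4345320, (A,merge)→4586670, (B,merge)→12614020, (A,nl)→36025320 …(+1); best=267720 via (A,hash)
  {ABCDEF}: card=640000; try (B,hash)→172320, (D,hash)→2667920, (B,merge)→3051720, (D,nl_idx)→12907720, (B,nl)→16010920, (D,nl)→48267720 …(+1); best=172320 via (B,hash)

172320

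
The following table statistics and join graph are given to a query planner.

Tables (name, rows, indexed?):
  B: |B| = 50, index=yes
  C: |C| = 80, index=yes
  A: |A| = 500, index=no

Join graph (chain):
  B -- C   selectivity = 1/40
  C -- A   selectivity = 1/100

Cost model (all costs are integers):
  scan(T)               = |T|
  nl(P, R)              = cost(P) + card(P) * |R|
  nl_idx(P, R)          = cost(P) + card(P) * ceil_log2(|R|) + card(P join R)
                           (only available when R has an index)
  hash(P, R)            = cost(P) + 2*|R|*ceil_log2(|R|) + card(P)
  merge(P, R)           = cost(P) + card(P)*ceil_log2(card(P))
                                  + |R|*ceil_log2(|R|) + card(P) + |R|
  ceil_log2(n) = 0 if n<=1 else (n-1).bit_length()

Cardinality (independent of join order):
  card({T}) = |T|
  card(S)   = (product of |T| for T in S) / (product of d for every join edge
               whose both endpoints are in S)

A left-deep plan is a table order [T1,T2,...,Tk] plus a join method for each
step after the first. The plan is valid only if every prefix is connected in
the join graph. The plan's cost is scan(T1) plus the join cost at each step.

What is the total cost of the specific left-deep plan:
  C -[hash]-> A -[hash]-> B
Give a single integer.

10160

step 1: scan C: cost=80, card=80
step 2: join A via hash
    card(P join A) = 80*500/(100) = 400
    cost = 80 + 2*500*9 + 80 = 9160
step 3: join B via hash
    card(P join B) = 400*50/(40) = 500
    cost = 9160 + 2*50*6 + 400 = 10160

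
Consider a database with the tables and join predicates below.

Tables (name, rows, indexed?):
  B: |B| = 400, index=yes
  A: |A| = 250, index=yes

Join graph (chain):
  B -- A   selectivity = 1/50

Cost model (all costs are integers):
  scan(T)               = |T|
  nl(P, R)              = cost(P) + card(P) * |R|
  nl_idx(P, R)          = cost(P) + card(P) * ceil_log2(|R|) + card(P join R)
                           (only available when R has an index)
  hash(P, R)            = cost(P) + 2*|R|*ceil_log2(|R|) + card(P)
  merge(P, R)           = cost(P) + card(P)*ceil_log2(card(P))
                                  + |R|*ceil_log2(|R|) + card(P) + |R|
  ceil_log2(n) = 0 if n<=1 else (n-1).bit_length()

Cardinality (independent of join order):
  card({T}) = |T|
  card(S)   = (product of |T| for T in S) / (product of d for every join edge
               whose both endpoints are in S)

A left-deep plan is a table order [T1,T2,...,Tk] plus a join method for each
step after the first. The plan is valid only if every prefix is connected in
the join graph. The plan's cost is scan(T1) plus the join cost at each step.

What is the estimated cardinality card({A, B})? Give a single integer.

Tables in S: A(250), B(400)
Edges inside S: B-A(d=50)
numerator = 250 * 400 = 100000
denominator = 50 = 50
card(S) = 100000 / 50 = 2000

2000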